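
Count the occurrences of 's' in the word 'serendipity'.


Letter 's' in 'serendipity': found at position(s) 1 = 1 occurrence(s).

1


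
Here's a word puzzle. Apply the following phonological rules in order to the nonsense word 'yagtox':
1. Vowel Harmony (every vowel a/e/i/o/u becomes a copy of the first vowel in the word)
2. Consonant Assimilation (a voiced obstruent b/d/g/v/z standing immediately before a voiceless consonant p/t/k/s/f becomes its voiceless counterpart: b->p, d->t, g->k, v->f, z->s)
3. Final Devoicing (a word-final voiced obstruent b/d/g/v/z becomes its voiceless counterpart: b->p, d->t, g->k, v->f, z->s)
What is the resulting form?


Starting form: 'yagtox'
Rule 1: Vowel Harmony: all vowels become 'a' (matching first vowel). 'yagtox' -> 'yagtax'
Rule 2: Consonant Assimilation: voiced obstruent before voiceless consonant becomes voiceless ('gt' -> 'kt'). 'yagtax' -> 'yaktax'
Rule 3: Final Devoicing: final consonant 'x' is not one of the voiced obstruents b/d/g/v/z. No change.
Final form: 'yaktax'

yaktax


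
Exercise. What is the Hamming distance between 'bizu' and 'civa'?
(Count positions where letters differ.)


Alignment:
Position 1: 'b' vs 'c' = DIFFER
Position 2: 'i' vs 'i' = match
Position 3: 'z' vs 'v' = DIFFER
Position 4: 'u' vs 'a' = DIFFER
Total differences: 3

3


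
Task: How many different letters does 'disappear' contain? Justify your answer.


Unique letters in 'disappear': {a, d, e, i, p, r, s} = 7 distinct letters.

7


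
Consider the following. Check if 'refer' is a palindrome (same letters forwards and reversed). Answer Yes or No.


Forward: 'refer'
Reversed: 'refer'
They are identical.

Yes


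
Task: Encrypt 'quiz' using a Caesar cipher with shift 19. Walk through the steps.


Shift each letter by 19: q -> j, u -> n, i -> b, z -> s. Result: 'jnbs'.

jnbs


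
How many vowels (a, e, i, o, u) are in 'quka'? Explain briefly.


Vowels in 'quka': u, a = 2 vowels.

2


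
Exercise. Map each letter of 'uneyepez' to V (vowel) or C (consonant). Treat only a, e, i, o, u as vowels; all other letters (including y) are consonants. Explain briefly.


Letter mapping: u = V, n = C, e = V, y = C, e = V, p = C, e = V, z = C.

VCVCVCVC


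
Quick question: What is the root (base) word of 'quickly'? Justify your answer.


Remove suffix '-ly' from 'quickly' to get root 'quick'.

quick


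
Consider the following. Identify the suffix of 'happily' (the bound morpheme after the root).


The word 'happily' = 'happy' (root) + '-ly' (suffix). The suffix is '-ly'.

ly


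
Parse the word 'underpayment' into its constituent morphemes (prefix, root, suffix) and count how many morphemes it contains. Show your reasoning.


Step 1: Identify prefix: 'under' (meaning: beneath/insufficient)
Step 2: Identify root: 'pay'
Step 3: Identify suffix(es): 'ment'
Decomposition: under- (prefix: beneath/insufficient) + pay (root) + -ment (suffix: action/result)
Total morphemes: 3

3 morphemes (under- (prefix: beneath/insufficient) + pay (root) + -ment (suffix: action/result))


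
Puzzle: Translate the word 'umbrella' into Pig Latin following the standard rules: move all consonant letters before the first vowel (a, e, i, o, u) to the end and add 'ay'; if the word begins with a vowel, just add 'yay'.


'umbrella' starts with a vowel, so add 'yay': 'umbrellayay'.

umbrellayay


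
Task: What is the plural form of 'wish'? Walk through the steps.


Apply rule: Add -es (sibilant/fricative ending). 'wish' becomes 'wishes'.

wishes


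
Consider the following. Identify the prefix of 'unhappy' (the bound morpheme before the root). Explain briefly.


The word 'unhappy' = 'un' (prefix) + 'happy' (root). The prefix is 'un'.

un


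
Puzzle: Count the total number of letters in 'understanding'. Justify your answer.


Spell out 'understanding' and number each letter: u(1), n(2), d(3), e(4), r(5), s(6), t(7), a(8), n(9), d(10), i(11), n(12), g(13). Total: 13 letters.

13


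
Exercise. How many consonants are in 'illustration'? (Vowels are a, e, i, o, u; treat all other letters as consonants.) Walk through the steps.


Consonants in 'illustration': l, l, s, t, r, t, n = 7 consonants.

7


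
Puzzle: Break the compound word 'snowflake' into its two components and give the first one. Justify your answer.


Split 'snowflake' into 'snow' + 'flake'. The first part is 'snow'.

snow


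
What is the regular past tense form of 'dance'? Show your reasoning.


Apply rule: Add -d (word ends in -e). 'dance' becomes 'danced'.

danced


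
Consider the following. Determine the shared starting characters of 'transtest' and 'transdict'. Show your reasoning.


Compare from the start: 5 characters match: 'trans'. Mismatch at position 6: 't' vs 'd'.

trans


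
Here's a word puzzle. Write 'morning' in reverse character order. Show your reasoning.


Reverse 'morning' character by character: 'gninrom'.

gninrom


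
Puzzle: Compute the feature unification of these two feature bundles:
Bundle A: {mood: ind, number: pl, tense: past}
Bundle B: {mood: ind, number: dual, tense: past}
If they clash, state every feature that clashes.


Compare features:
mood: A=ind vs B=ind -> unified: ind
number: A=pl vs B=dual -> CLASH
tense: A=past vs B=past -> unified: past
Clash detected on feature 'number' (pl vs dual); unification fails.

CLASH on 'number' (pl vs dual)


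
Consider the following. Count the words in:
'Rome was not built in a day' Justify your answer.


Split into words: Rome | was | not | built | in | a | day = 7 words.

7


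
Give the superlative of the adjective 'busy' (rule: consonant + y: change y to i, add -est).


Apply superlative formation (consonant + y: change y to i, add -est): 'busy' -> 'busiest'.

busiest


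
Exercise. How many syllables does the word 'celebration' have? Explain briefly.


Break 'celebration' into syllables: cel-e-bra-tion -> cel | e | bra | tion = 4 syllables

4 syllables


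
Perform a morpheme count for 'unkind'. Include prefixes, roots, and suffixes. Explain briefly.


Decomposition: un- (prefix) + kind (root) = 2 morpheme(s)

2 morphemes


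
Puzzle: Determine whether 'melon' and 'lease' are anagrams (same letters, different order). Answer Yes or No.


Sorted letters of 'melon': 'elmno'
Sorted letters of 'lease': 'aeels'
They do not match.

No


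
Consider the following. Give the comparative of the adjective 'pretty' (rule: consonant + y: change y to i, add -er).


Apply comparative formation (consonant + y: change y to i, add -er): 'pretty' -> 'prettier'.

prettier


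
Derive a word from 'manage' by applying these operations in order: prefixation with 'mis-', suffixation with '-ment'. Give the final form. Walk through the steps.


Step 1: Add prefix 'mis-' to 'manage' = 'mismanage'
Step 2: Add suffix '-ment' to 'mismanage' = 'mismanagement'

mismanagement


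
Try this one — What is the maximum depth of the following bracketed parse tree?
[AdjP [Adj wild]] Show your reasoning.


Count bracket nesting levels:
'[' at pos 0: depth = 1
'[' at pos 6: depth = 2
Maximum depth reached: 2

2


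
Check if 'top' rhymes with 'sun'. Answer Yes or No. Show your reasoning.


Rime (stressed vowel + following sounds) of 'top': -op = /ɒp/
Rime of 'sun': -un = /ʌn/
/ɒp/ and /ʌn/ are different ending sounds, so the words do not rhyme.

No


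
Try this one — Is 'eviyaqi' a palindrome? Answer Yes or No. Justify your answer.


Forward: 'eviyaqi'
Reversed: 'iqayive'
They differ.

No


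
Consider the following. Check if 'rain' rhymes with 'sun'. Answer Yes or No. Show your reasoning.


Rime (stressed vowel + following sounds) of 'rain': -ain = /eɪn/
Rime of 'sun': -un = /ʌn/
/eɪn/ and /ʌn/ are different ending sounds, so the words do not rhyme.

No


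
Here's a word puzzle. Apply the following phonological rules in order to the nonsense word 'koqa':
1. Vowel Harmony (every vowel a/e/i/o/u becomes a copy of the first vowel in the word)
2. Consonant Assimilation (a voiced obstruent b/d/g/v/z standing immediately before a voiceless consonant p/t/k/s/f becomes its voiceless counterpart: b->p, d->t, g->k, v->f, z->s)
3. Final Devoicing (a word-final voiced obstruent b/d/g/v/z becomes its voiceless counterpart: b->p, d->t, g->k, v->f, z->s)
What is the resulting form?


Starting form: 'koqa'
Rule 1: Vowel Harmony: all vowels become 'o' (matching first vowel). 'koqa' -> 'koqo'
Rule 2: Consonant Assimilation: no voiced obstruent (b/d/g/v/z) stands immediately before a voiceless consonant (p/t/k/s/f). No change.
Rule 3: Final Devoicing: the word ends in the vowel 'o', not a consonant. No change.
Final form: 'koqo'

koqo


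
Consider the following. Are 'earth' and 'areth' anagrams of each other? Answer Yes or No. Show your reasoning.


Sorted letters of 'earth': 'aehrt'
Sorted letters of 'areth': 'aehrt'
They match.

Yes


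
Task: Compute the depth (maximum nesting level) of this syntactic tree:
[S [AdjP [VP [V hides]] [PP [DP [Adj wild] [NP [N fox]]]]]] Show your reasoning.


Count bracket nesting levels:
'[' at pos 0: depth = 1
'[' at pos 3: depth = 2
'[' at pos 9: depth = 3
'[' at pos 13: depth = 4
'[' at pos 24: depth = 3
'[' at pos 28: depth = 4
'[' at pos 32: depth = 5
'[' at pos 43: depth = 5
'[' at pos 47: depth = 6
Maximum depth reached: 6

6


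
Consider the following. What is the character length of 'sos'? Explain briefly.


Spell out 'sos' and number each letter: s(1), o(2), s(3). Total: 3 letters.

3


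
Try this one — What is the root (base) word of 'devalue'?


Remove prefix 'de' from 'devalue' to get root 'value'.

value


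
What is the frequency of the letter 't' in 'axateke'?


Letter 't' in 'axateke': found at position(s) 4 = 1 occurrence(s).

1


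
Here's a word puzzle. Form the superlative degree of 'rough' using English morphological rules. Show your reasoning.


Apply superlative formation (add -est): 'rough' -> 'roughest'.

roughest


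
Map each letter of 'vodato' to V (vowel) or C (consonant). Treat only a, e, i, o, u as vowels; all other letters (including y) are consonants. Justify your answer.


Letter mapping: v = C, o = V, d = C, a = V, t = C, o = V.

CVCVCV


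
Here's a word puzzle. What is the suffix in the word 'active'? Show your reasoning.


The word 'active' = 'act' (root) + '-ive' (suffix). The suffix is '-ive'.

ive


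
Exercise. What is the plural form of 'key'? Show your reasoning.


Apply rule: Add -s. 'key' becomes 'keys'.

keys


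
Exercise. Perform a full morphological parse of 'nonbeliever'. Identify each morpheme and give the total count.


Step 1: Identify prefix: 'non' (meaning: not)
Step 2: Identify root: 'believe'
Step 3: Identify suffix(es): 'er'
Decomposition: non- (prefix: not) + believe (root) + -er (suffix: one who)
Total morphemes: 3

3 morphemes (non- (prefix: not) + believe (root) + -er (suffix: one who))


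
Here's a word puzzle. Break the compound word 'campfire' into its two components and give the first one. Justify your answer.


Split 'campfire' into 'camp' + 'fire'. The first part is 'camp'.

camp


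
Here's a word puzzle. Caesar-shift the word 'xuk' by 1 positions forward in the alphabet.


Shift each letter by 1: x -> y, u -> v, k -> l. Result: 'yvl'.

yvl


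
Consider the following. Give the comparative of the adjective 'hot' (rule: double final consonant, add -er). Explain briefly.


Apply comparative formation (double final consonant, add -er): 'hot' -> 'hotter'.

hotter


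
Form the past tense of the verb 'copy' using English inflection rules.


Apply rule: Change -y to -ied. 'copy' becomes 'copied'.

copied


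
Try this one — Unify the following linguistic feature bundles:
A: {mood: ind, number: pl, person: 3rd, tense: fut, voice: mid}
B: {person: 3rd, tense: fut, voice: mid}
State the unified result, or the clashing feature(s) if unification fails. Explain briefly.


Compare features:
mood: A=ind vs B=_ -> unified: ind
number: A=pl vs B=_ -> unified: pl
person: A=3rd vs B=3rd -> unified: 3rd
tense: A=fut vs B=fut -> unified: fut
voice: A=mid vs B=mid -> unified: mid
No clashes found.

Unified: {mood: ind, number: pl, person: 3rd, tense: fut, voice: mid}


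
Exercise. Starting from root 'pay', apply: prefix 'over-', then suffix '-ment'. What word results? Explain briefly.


Step 1: Add prefix 'over-' to 'pay' = 'overpay'
Step 2: Add suffix '-ment' to 'overpay' = 'overpayment'

overpayment


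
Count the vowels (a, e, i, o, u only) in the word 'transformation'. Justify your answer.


Vowels in 'transformation': a, o, a, i, o = 5 vowels.

5


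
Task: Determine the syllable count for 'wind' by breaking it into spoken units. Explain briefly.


Break 'wind' into syllables: wind -> wind = 1 syllable

1 syllable


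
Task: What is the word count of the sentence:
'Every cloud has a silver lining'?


Split into words: Every | cloud | has | a | silver | lining = 6 words.

6


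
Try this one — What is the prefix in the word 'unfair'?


The word 'unfair' = 'un' (prefix) + 'fair' (root). The prefix is 'un'.

un


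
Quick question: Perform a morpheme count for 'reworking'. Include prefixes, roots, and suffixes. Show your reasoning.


Decomposition: re- (prefix) + work (root) + -ing (suffix) = 3 morpheme(s)

3 morphemes


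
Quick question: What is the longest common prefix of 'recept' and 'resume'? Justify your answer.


Compare from the start: 2 characters match: 're'. Mismatch at position 3: 'c' vs 's'.

re


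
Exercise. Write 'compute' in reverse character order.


Reverse 'compute' character by character: 'etupmoc'.

etupmoc


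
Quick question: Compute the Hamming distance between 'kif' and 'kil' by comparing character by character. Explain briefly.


Alignment:
Position 1: 'k' vs 'k' = match
Position 2: 'i' vs 'i' = match
Position 3: 'f' vs 'l' = DIFFER
Total differences: 1

1


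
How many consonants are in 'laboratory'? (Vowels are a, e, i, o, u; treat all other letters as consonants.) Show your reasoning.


Consonants in 'laboratory': l, b, r, t, r, y = 6 consonants.

6


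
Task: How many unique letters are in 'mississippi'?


Unique letters in 'mississippi': {i, m, p, s} = 4 distinct letters.

4


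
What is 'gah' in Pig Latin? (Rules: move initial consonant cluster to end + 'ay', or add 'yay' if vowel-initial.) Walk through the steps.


'gah': move consonant cluster 'g' to end and add 'ay': 'ahgay'.

ahgay


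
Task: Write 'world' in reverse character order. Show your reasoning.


Reverse 'world' character by character: 'dlrow'.

dlrow


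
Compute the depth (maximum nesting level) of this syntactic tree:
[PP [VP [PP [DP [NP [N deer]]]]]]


Count bracket nesting levels:
'[' at pos 0: depth = 1
'[' at pos 4: depth = 2
'[' at pos 8: depth = 3
'[' at pos 12: depth = 4
'[' at pos 16: depth = 5
'[' at pos 20: depth = 6
Maximum depth reached: 6

6


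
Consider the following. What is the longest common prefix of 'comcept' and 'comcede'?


Compare from the start: 5 characters match: 'comce'. Mismatch at position 6: 'p' vs 'd'.

comce


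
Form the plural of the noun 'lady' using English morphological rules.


Apply rule: Change -y to -ies (consonant + y). 'lady' becomes 'ladies'.

ladies


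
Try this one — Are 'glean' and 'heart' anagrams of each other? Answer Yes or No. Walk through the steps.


Sorted letters of 'glean': 'aegln'
Sorted letters of 'heart': 'aehrt'
They do not match.

No


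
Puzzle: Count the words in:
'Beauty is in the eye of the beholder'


Split into words: Beauty | is | in | the | eye | of | the | beholder = 8 words.

8


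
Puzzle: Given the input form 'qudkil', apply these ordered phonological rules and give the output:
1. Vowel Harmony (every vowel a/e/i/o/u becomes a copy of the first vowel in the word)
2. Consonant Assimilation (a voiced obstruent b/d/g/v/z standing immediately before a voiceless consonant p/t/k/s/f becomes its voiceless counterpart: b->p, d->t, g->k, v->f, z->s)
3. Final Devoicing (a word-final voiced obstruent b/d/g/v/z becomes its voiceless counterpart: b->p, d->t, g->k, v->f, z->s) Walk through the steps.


Starting form: 'qudkil'
Rule 1: Vowel Harmony: all vowels become 'u' (matching first vowel). 'qudkil' -> 'qudkul'
Rule 2: Consonant Assimilation: voiced obstruent before voiceless consonant becomes voiceless ('dk' -> 'tk'). 'qudkul' -> 'qutkul'
Rule 3: Final Devoicing: final consonant 'l' is not one of the voiced obstruents b/d/g/v/z. No change.
Final form: 'qutkul'

qutkul


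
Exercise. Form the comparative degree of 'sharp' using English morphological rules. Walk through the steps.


Apply comparative formation (add -er): 'sharp' -> 'sharper'.

sharper


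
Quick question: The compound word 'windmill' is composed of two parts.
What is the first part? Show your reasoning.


Split 'windmill' into 'wind' + 'mill'. The first part is 'wind'.

wind


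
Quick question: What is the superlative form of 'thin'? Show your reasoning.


Apply superlative formation (double final consonant, add -est): 'thin' -> 'thinnest'.

thinnest


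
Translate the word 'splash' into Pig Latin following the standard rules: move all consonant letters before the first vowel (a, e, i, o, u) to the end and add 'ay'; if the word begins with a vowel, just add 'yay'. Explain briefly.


'splash': move consonant cluster 'spl' to end and add 'ay': 'ashsplay'.

ashsplay


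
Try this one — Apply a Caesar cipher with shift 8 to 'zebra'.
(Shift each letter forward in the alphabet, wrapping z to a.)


Shift each letter by 8: z -> h, e -> m, b -> j, r -> z, a -> i. Result: 'hmjzi'.

hmjzi


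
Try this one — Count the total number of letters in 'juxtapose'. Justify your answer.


Spell out 'juxtapose' and number each letter: j(1), u(2), x(3), t(4), a(5), p(6), o(7), s(8), e(9). Total: 9 letters.

9


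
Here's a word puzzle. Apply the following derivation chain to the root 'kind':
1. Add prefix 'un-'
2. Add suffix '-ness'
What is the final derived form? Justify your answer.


Step 1: Add prefix 'un-' to 'kind' = 'unkind'
Step 2: Add suffix '-ness' to 'unkind' = 'unkindness'

unkindness


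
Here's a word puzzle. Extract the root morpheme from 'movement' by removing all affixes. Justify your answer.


Remove suffix '-ment' from 'movement' to get root 'move'.

move


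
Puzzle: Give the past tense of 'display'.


Apply rule: Add -ed. 'display' becomes 'displayed'.

displayed


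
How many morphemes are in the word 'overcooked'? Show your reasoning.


Decomposition: over- (prefix) + cook (root) + -ed (suffix) = 3 morpheme(s)

3 morphemes


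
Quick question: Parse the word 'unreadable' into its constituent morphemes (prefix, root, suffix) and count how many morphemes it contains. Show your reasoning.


Step 1: Identify prefix: 'un' (meaning: not/reverse)
Step 2: Identify root: 'read'
Step 3: Identify suffix(es): 'able'
Decomposition: un- (prefix: not/reverse) + read (root) + -able (suffix: capable of)
Total morphemes: 3

3 morphemes (un- (prefix: not/reverse) + read (root) + -able (suffix: capable of))


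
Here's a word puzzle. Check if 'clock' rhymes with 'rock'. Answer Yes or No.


Rime (stressed vowel + following sounds) of 'clock': -ock = /ɒk/
Rime of 'rock': -ock = /ɒk/
/ɒk/ and /ɒk/ are the same ending sound, so the words rhyme.

Yes


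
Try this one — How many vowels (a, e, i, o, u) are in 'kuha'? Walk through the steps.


Vowels in 'kuha': u, a = 2 vowels.

2


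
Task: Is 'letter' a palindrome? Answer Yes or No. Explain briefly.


Forward: 'letter'
Reversed: 'rettel'
They differ.

No


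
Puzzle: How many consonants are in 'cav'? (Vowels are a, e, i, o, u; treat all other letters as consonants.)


Consonants in 'cav': c, v = 2 consonants.

2


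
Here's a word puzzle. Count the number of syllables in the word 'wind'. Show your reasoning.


Break 'wind' into syllables: wind -> wind = 1 syllable

1 syllable


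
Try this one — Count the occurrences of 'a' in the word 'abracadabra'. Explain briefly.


Letter 'a' in 'abracadabra': found at position(s) 1, 4, 6, 8, 11 = 5 occurrence(s).

5


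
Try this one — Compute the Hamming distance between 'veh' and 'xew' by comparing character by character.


Alignment:
Position 1: 'v' vs 'x' = DIFFER
Position 2: 'e' vs 'e' = match
Position 3: 'h' vs 'w' = DIFFER
Total differences: 2

2


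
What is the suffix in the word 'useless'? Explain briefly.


The word 'useless' = 'use' (root) + '-less' (suffix). The suffix is '-less'.

less


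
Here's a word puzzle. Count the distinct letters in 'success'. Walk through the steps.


Unique letters in 'success': {c, e, s, u} = 4 distinct letters.

4


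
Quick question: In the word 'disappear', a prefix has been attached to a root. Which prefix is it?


The word 'disappear' = 'dis' (prefix) + 'appear' (root). The prefix is 'dis'.

dis


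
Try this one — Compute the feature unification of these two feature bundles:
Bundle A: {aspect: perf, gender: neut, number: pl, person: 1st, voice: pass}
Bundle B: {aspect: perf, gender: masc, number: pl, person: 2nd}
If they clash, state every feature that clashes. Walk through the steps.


Compare features:
aspect: A=perf vs B=perf -> unified: perf
gender: A=neut vs B=masc -> CLASH
number: A=pl vs B=pl -> unified: pl
person: A=1st vs B=2nd -> CLASH
voice: A=pass vs B=_ -> unified: pass
Clashes detected on features 'gender' (neut vs masc) and 'person' (1st vs 2nd); unification fails.

CLASH on 'gender' (neut vs masc) and 'person' (1st vs 2nd)


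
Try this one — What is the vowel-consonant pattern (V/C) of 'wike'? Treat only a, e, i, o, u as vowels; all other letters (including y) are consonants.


Letter mapping: w = C, i = V, k = C, e = V.

CVCV


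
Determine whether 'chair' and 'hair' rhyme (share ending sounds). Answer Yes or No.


Rime (stressed vowel + following sounds) of 'chair': -air = /ɛər/
Rime of 'hair': -air = /ɛər/
/ɛər/ and /ɛər/ are the same ending sound, so the words rhyme.

Yes


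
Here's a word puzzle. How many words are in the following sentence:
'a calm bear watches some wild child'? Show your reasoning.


Split into words: a | calm | bear | watches | some | wild | child = 7 words.

7


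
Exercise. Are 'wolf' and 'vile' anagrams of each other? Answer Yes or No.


Sorted letters of 'wolf': 'flow'
Sorted letters of 'vile': 'eilv'
They do not match.

No


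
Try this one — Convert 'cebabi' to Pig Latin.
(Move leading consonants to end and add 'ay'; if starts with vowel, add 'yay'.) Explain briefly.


'cebabi': move consonant cluster 'c' to end and add 'ay': 'ebabicay'.

ebabicay


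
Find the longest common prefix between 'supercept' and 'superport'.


Compare from the start: 5 characters match: 'super'. Mismatch at position 6: 'c' vs 'p'.

super


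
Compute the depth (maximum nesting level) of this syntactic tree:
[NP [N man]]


Count bracket nesting levels:
'[' at pos 0: depth = 1
'[' at pos 4: depth = 2
Maximum depth reached: 2

2


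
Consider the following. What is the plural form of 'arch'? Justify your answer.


Apply rule: Add -es (sibilant/fricative ending). 'arch' becomes 'arches'.

arches


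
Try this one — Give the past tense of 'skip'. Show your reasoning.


Apply rule: Double final consonant and add -ed. 'skip' becomes 'skipped'.

skipped


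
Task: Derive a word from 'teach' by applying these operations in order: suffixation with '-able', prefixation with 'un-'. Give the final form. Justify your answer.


Step 1: Add suffix '-able' to 'teach' = 'teachable'
Step 2: Add prefix 'un-' to 'teachable' = 'unteachable'

unteachable


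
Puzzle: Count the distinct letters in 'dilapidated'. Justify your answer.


Unique letters in 'dilapidated': {a, d, e, i, l, p, t} = 7 distinct letters.

7


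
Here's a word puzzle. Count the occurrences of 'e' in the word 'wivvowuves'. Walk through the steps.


Letter 'e' in 'wivvowuves': found at position(s) 9 = 1 occurrence(s).

1


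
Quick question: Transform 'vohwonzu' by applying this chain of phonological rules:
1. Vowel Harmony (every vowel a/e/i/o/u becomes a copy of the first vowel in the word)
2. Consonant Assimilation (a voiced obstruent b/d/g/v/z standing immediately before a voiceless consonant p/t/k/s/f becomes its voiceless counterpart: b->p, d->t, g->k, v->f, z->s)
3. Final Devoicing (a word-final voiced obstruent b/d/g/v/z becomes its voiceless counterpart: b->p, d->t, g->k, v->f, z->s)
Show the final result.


Starting form: 'vohwonzu'
Rule 1: Vowel Harmony: all vowels become 'o' (matching first vowel). 'vohwonzu' -> 'vohwonzo'
Rule 2: Consonant Assimilation: no voiced obstruent (b/d/g/v/z) stands immediately before a voiceless consonant (p/t/k/s/f). No change.
Rule 3: Final Devoicing: the word ends in the vowel 'o', not a consonant. No change.
Final form: 'vohwonzo'

vohwonzo


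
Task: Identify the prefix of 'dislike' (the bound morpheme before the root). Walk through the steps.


The word 'dislike' = 'dis' (prefix) + 'like' (root). The prefix is 'dis'.

dis


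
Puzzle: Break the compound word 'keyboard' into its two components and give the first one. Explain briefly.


Split 'keyboard' into 'key' + 'board'. The first part is 'key'.

key


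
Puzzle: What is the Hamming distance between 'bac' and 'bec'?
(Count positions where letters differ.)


Alignment:
Position 1: 'b' vs 'b' = match
Position 2: 'a' vs 'e' = DIFFER
Position 3: 'c' vs 'c' = match
Total differences: 1

1


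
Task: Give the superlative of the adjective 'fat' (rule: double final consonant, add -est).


Apply superlative formation (double final consonant, add -est): 'fat' -> 'fattest'.

fattest


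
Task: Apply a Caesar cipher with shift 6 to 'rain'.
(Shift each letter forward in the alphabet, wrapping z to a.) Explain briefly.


Shift each letter by 6: r -> x, a -> g, i -> o, n -> t. Result: 'xgot'.

xgot


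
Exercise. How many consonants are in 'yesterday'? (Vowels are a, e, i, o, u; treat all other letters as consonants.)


Consonants in 'yesterday': y, s, t, r, d, y = 6 consonants.

6


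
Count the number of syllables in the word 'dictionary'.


Break 'dictionary' into syllables: dic-tion-ar-y -> dic | tion | ar | y = 4 syllables

4 syllables


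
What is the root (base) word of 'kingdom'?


Remove suffix '-dom' from 'kingdom' to get root 'king'.

king


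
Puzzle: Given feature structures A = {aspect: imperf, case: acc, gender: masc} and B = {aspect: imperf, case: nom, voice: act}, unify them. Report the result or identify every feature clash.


Compare features:
aspect: A=imperf vs B=imperf -> unified: imperf
case: A=acc vs B=nom -> CLASH
gender: A=masc vs B=_ -> unified: masc
voice: A=_ vs B=act -> unified: act
Clash detected on feature 'case' (acc vs nom); unification fails.

CLASH on 'case' (acc vs nom)


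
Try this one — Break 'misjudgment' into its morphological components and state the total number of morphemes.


Step 1: Identify prefix: 'mis' (meaning: wrongly)
Step 2: Identify root: 'judge'
Step 3: Identify suffix(es): 'ment'
Decomposition: mis- (prefix: wrongly) + judge (root) + -ment (suffix: action/result)
Total morphemes: 3

3 morphemes (mis- (prefix: wrongly) + judge (root) + -ment (suffix: action/result))


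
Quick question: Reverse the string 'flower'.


Reverse 'flower' character by character: 'rewolf'.

rewolf


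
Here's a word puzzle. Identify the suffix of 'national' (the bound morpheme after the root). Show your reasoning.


The word 'national' = 'nation' (root) + '-al' (suffix). The suffix is '-al'.

al


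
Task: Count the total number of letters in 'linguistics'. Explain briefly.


Spell out 'linguistics' and number each letter: l(1), i(2), n(3), g(4), u(5), i(6), s(7), t(8), i(9), c(10), s(11). Total: 11 letters.

11


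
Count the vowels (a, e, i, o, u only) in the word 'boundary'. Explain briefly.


Vowels in 'boundary': o, u, a = 3 vowels.

3


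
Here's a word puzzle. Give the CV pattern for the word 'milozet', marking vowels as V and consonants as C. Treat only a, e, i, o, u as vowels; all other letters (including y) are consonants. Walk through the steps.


Letter mapping: m = C, i = V, l = C, o = V, z = C, e = V, t = C.

CVCVCVC


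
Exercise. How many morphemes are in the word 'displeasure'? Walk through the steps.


Decomposition: dis- (prefix) + please (root) + -ure (suffix) = 3 morpheme(s)

3 morphemes


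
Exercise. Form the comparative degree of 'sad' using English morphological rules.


Apply comparative formation (double final consonant, add -er): 'sad' -> 'sadder'.

sadder


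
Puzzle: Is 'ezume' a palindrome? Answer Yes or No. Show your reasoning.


Forward: 'ezume'
Reversed: 'emuze'
They differ.

No


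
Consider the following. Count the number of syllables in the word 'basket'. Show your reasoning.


Break 'basket' into syllables: bas-ket -> bas | ket = 2 syllables

2 syllables


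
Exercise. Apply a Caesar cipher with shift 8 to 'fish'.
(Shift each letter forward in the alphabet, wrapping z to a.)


Shift each letter by 8: f -> n, i -> q, s -> a, h -> p. Result: 'nqap'.

nqap


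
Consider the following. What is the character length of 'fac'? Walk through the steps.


Spell out 'fac' and number each letter: f(1), a(2), c(3). Total: 3 letters.

3


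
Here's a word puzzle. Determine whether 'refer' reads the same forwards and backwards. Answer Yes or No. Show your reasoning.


Forward: 'refer'
Reversed: 'refer'
They are identical.

Yes


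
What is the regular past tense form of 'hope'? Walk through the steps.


Apply rule: Add -d (word ends in -e). 'hope' becomes 'hoped'.

hoped


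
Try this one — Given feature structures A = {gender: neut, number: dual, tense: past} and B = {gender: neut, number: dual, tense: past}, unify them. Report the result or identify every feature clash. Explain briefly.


Compare features:
gender: A=neut vs B=neut -> unified: neut
number: A=dual vs B=dual -> unified: dual
tense: A=past vs B=past -> unified: past
No clashes found.

Unified: {gender: neut, number: dual, tense: past}


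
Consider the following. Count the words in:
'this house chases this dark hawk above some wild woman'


Split into words: this | house | chases | this | dark | hawk | above | some | wild | woman = 10 words.

10


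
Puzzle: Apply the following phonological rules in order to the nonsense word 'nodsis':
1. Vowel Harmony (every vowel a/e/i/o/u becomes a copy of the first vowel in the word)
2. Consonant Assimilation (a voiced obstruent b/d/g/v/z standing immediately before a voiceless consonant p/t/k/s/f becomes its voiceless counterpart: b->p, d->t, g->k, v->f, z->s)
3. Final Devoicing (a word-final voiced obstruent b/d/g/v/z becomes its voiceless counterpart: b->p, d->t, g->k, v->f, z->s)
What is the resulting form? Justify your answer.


Starting form: 'nodsis'
Rule 1: Vowel Harmony: all vowels become 'o' (matching first vowel). 'nodsis' -> 'nodsos'
Rule 2: Consonant Assimilation: voiced obstruent before voiceless consonant becomes voiceless ('ds' -> 'ts'). 'nodsos' -> 'notsos'
Rule 3: Final Devoicing: final consonant 's' is not one of the voiced obstruents b/d/g/v/z. No change.
Final form: 'notsos'

notsos


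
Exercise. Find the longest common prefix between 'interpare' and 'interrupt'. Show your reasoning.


Compare from the start: 5 characters match: 'inter'. Mismatch at position 6: 'p' vs 'r'.

inter


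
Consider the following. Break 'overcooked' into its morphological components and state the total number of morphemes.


Step 1: Identify prefix: 'over' (meaning: excessively)
Step 2: Identify root: 'cook'
Step 3: Identify suffix(es): 'ed'
Decomposition: over- (prefix: excessively) + cook (root) + -ed (suffix: past)
Total morphemes: 3

3 morphemes (over- (prefix: excessively) + cook (root) + -ed (suffix: past))


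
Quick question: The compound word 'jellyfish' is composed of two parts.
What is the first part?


Split 'jellyfish' into 'jelly' + 'fish'. The first part is 'jelly'.

jelly


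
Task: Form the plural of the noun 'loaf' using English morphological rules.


Apply rule: Change -f to -ves. 'loaf' becomes 'loaves'.

loaves


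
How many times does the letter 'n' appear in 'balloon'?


Letter 'n' in 'balloon': found at position(s) 7 = 1 occurrence(s).

1


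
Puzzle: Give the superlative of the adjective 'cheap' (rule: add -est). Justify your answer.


Apply superlative formation (add -est): 'cheap' -> 'cheapest'.

cheapest


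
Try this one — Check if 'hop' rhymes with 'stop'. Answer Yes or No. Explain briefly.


Rime (stressed vowel + following sounds) of 'hop': -op = /ɒp/
Rime of 'stop': -op = /ɒp/
/ɒp/ and /ɒp/ are the same ending sound, so the words rhyme.

Yes


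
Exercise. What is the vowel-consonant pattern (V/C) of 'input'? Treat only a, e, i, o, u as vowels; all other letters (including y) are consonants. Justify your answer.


Letter mapping: i = V, n = C, p = C, u = V, t = C.

VCCVC


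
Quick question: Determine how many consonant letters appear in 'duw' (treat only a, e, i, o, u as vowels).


Consonants in 'duw': d, w = 2 consonants.

2


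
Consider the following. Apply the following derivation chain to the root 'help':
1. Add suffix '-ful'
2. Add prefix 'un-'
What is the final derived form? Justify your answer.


Step 1: Add suffix '-ful' to 'help' = 'helpful'
Step 2: Add prefix 'un-' to 'helpful' = 'unhelpful'

unhelpful


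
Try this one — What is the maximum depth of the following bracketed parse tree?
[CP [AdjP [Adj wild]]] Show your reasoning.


Count bracket nesting levels:
'[' at pos 0: depth = 1
'[' at pos 4: depth = 2
'[' at pos 10: depth = 3
Maximum depth reached: 3

3


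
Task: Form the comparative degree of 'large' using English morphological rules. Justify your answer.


Apply comparative formation (ends in e: add -r): 'large' -> 'larger'.

larger


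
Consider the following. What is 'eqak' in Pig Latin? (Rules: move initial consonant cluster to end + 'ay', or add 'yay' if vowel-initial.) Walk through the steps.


'eqak' starts with a vowel, so add 'yay': 'eqakyay'.

eqakyay


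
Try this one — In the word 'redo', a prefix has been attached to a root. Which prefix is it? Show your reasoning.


The word 'redo' = 're' (prefix) + 'do' (root). The prefix is 're'.

re


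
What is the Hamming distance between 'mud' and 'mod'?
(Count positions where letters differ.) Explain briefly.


Alignment:
Position 1: 'm' vs 'm' = match
Position 2: 'u' vs 'o' = DIFFER
Position 3: 'd' vs 'd' = match
Total differences: 1

1


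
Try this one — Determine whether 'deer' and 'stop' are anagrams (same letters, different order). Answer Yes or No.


Sorted letters of 'deer': 'deer'
Sorted letters of 'stop': 'opst'
They do not match.

No


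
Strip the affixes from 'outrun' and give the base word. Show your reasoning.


Remove prefix 'out' from 'outrun' to get root 'run'.

run


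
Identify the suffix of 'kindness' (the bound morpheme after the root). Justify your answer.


The word 'kindness' = 'kind' (root) + '-ness' (suffix). The suffix is '-ness'.

ness


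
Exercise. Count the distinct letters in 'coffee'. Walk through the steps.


Unique letters in 'coffee': {c, e, f, o} = 4 distinct letters.

4


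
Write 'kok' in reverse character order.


Reverse 'kok' character by character: 'kok'.

kok


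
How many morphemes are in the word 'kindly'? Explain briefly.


Decomposition: kind (root) + -ly (suffix) = 2 morpheme(s)

2 morphemes


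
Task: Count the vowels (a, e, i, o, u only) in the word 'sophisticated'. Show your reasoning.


Vowels in 'sophisticated': o, i, i, a, e = 5 vowels.

5


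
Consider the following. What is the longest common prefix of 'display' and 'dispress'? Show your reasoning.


Compare from the start: 4 characters match: 'disp'. Mismatch at position 5: 'l' vs 'r'.

disp


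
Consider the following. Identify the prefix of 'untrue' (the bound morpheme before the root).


The word 'untrue' = 'un' (prefix) + 'true' (root). The prefix is 'un'.

un


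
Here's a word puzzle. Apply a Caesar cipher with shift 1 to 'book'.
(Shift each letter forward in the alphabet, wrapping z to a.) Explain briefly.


Shift each letter by 1: b -> c, o -> p, o -> p, k -> l. Result: 'cppl'.

cppl


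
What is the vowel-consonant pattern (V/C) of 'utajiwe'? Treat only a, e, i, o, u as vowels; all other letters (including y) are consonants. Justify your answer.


Letter mapping: u = V, t = C, a = V, j = C, i = V, w = C, e = V.

VCVCVCV


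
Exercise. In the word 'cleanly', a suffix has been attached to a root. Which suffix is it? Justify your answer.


The word 'cleanly' = 'clean' (root) + '-ly' (suffix). The suffix is '-ly'.

ly


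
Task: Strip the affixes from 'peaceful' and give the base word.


Remove suffix '-ful' from 'peaceful' to get root 'peace'.

peace


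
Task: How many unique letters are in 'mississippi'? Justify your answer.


Unique letters in 'mississippi': {i, m, p, s} = 4 distinct letters.

4


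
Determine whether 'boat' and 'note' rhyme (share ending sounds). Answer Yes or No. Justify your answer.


Rime (stressed vowel + following sounds) of 'boat': -oat = /oʊt/
Rime of 'note': -ote = /oʊt/
/oʊt/ and /oʊt/ are the same ending sound, so the words rhyme.

Yes


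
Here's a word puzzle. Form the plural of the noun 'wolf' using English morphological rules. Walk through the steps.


Apply rule: Change -f to -ves. 'wolf' becomes 'wolves'.

wolves


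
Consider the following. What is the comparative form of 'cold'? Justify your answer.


Apply comparative formation (add -er): 'cold' -> 'colder'.

colder


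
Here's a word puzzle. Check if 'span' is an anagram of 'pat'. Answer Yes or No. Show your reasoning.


Sorted letters of 'span': 'anps'
Sorted letters of 'pat': 'apt'
They do not match.

No


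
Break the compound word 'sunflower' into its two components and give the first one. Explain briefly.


Split 'sunflower' into 'sun' + 'flower'. The first part is 'sun'.

sun


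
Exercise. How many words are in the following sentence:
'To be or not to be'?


Split into words: To | be | or | not | to | be = 6 words.

6


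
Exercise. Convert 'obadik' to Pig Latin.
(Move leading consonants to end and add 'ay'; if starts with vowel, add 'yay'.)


'obadik' starts with a vowel, so add 'yay': 'obadikyay'.

obadikyay


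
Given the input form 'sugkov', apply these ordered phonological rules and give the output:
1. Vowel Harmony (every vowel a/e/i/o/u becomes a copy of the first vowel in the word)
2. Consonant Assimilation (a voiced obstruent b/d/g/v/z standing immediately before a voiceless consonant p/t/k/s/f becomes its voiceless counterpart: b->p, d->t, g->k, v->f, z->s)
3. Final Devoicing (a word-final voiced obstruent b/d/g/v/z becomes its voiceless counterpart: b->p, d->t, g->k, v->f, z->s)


Starting form: 'sugkov'
Rule 1: Vowel Harmony: all vowels become 'u' (matching first vowel). 'sugkov' -> 'sugkuv'
Rule 2: Consonant Assimilation: voiced obstruent before voiceless consonant becomes voiceless ('gk' -> 'kk'). 'sugkuv' -> 'sukkuv'
Rule 3: Final Devoicing: word-final voiced obstruent 'v' becomes voiceless 'f'. 'sukkuv' -> 'sukkuf'
Final form: 'sukkuf'

sukkuf


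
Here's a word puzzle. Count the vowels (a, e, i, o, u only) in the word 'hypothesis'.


Vowels in 'hypothesis': o, e, i = 3 vowels.

3
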